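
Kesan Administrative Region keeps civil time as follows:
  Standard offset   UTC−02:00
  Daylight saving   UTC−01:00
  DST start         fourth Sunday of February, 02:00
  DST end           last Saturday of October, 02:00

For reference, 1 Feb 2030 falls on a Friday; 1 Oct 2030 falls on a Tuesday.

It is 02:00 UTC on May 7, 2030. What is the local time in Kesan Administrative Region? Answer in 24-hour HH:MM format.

01:00

1 February 2030 is a Friday, so the first Sunday is February 3 and the fourth is February 24.
1 October 2030 is a Tuesday, so Saturdays fall on 5, 12, 19, 26; the last is October 26.
At the standard offset (UTC−02:00), 02:00 UTC − 2h = 00:00 Kesan Administrative Region standard time.
The standard-time date in Kesan Administrative Region, May 7, 2030, falls between 24 February and 26 October, so daylight saving is in effect and Kesan Administrative Region is at UTC−01:00.
02:00 UTC − 1h = 01:00 local.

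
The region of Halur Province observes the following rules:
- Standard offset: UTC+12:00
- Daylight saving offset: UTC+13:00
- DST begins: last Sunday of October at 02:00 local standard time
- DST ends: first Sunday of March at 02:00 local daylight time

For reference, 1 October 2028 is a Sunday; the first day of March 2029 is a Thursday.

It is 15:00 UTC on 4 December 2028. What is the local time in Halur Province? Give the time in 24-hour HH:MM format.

1 October 2028 is a Sunday, so Sundays fall on 1, 8, 15, 22, 29; the last is October 29.
1 March 2029 is a Thursday, so the first Sunday is March 4.
At the standard offset (UTC+12:00), 15:00 UTC + 12h = 03:00 Halur Province standard time (rolling into the next day, 5 December 2028).
The standard-time date in Halur Province, 5 December 2028, falls between 29 October 2028 and 4 March 2029, so daylight saving is in effect and Halur Province is at UTC+13:00.
15:00 UTC + 13h = 04:00 local (rolling into the next day, 5 December 2028).

04:00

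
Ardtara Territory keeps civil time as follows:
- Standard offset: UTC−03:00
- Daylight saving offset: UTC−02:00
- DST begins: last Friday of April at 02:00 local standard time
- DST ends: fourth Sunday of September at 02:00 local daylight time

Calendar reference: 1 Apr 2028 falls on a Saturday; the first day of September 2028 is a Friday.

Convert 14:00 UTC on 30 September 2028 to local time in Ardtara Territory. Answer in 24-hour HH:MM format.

1 April 2028 is a Saturday, so Fridays fall on 7, 14, 21, 28; the last is April 28.
1 September 2028 is a Friday, so the first Sunday is September 3 and the fourth is September 24.
At the standard offset (UTC−03:00), 14:00 UTC − 3h = 11:00 Ardtara Territory standard time.
The standard-time date in Ardtara Territory, 30 September 2028, is outside the daylight-saving period (28 April – 24 September), so Ardtara Territory is on standard time, UTC−03:00.
14:00 UTC − 3h = 11:00 local.

11:00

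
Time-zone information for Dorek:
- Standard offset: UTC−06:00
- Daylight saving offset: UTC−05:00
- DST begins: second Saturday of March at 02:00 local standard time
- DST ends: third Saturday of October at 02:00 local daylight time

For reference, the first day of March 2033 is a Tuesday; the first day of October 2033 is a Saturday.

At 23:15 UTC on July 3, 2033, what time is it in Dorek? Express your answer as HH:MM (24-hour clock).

1 March 2033 is a Tuesday, so the first Saturday is March 5 and the second is March 12.
1 October 2033 is a Saturday, so the first Saturday is October 1 and the third is October 15.
At the standard offset (UTC−06:00), 23:15 UTC − 6h = 17:15 Dorek standard time.
The standard-time date in Dorek, July 3, 2033, lies within the daylight-saving period (12 March – 15 October), so Dorek is on daylight time, UTC−05:00.
23:15 UTC − 5h = 18:15 local.

18:15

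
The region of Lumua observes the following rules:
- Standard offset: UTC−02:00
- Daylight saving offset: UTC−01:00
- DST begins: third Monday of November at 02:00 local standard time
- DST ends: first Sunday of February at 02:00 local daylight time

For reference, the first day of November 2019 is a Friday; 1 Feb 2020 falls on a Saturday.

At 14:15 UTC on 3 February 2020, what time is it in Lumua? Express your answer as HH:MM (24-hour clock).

12:15

1 November 2019 is a Friday, so the first Monday is November 4 and the third is November 18.
1 February 2020 is a Saturday, so the first Sunday is February 2.
At the standard offset (UTC−02:00), 14:15 UTC − 2h = 12:15 Lumua standard time.
The standard-time date in Lumua, 3 February 2020, is outside the daylight-saving period (18 November 2019 – 2 February 2020), so Lumua is on standard time, UTC−02:00.
14:15 UTC − 2h = 12:15 local.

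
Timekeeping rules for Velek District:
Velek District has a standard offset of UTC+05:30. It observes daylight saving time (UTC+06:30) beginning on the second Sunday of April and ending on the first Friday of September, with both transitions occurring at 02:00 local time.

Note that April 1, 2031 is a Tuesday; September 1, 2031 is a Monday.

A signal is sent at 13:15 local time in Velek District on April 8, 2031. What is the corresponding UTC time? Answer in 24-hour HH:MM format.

1 April 2031 is a Tuesday, so the first Sunday is April 6 and the second is April 13.
1 September 2031 is a Monday, so the first Friday is September 5.
April 8, 2031 is outside the daylight-saving period (13 April – 5 September), so Velek District is on standard time, UTC+05:30.
13:15 local − 5h30m = 07:45 UTC.

07:45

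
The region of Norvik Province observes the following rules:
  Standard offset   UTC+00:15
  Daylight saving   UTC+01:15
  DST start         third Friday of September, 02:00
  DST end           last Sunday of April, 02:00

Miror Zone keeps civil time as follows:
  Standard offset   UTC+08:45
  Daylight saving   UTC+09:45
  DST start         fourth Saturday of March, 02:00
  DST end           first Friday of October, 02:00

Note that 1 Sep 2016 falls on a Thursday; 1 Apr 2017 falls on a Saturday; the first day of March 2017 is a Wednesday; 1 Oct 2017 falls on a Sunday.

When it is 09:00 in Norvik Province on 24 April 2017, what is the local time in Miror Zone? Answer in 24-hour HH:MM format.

17:30

1 September 2016 is a Thursday, so the first Friday is September 2 and the third is September 16.
1 April 2017 is a Saturday, so Sundays fall on 2, 9, 16, 23, 30; the last is April 30.
24 April 2017 falls between 16 September 2016 and 30 April 2017, so daylight saving is in effect and Norvik Province is at UTC+01:15.
09:00 Norvik Province − 1h15m = 07:45 UTC.
1 March 2017 is a Wednesday, so the first Saturday is March 4 and the fourth is March 25.
1 October 2017 is a Sunday, so the first Friday is October 6.
At the standard offset (UTC+08:45), 07:45 UTC + 8h45m = 16:30 Miror Zone standard time.
Daylight saving runs 25 March – 6 October; the standard-time date in Miror Zone, 24 April 2017, is inside that window, so Miror Zone is at UTC+09:45.
07:45 UTC + 9h45m = 17:30 Miror Zone.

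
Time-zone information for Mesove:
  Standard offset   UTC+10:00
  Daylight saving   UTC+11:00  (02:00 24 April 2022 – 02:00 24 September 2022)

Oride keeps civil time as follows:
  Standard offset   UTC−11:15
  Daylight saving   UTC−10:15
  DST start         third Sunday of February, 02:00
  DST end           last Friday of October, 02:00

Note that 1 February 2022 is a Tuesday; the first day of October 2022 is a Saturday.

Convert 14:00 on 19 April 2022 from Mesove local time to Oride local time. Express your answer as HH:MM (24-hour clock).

17:45

Daylight saving runs 24 April – 24 September; 19 April 2022 is outside that window, so Mesove is on standard time at UTC+10:00.
14:00 Mesove − 10h = 04:00 UTC.
1 February 2022 is a Tuesday, so the first Sunday is February 6 and the third is February 20.
1 October 2022 is a Saturday, so Fridays fall on 7, 14, 21, 28; the last is October 28.
At the standard offset (UTC−11:15), 04:00 UTC − 11h15m = 16:45 Oride standard time (rolling into the previous day, 18 April 2022).
Daylight saving runs 20 February – 28 October; the standard-time date in Oride, 18 April 2022, is inside that window, so Oride is at UTC−10:15.
04:00 UTC − 10h15m = 17:45 Oride (rolling into the previous day, 18 April 2022).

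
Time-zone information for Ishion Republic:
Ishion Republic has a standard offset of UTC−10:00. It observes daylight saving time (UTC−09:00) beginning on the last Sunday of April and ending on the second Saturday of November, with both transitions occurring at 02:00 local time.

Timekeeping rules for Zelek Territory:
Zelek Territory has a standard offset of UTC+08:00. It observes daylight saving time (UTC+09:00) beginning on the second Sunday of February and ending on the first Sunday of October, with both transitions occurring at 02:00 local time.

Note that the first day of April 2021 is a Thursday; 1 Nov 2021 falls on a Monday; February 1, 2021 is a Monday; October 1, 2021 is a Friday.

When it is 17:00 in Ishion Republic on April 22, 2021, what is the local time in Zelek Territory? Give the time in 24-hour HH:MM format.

1 April 2021 is a Thursday, so Sundays fall on 4, 11, 18, 25; the last is April 25.
1 November 2021 is a Monday, so the first Saturday is November 6 and the second is November 13.
April 22, 2021 is outside the daylight-saving period (25 April – 13 November), so Ishion Republic is on standard time, UTC−10:00.
17:00 Ishion Republic + 10h = 03:00 UTC (rolling into the next day, 23 April 2021).
1 February 2021 is a Monday, so the first Sunday is February 7 and the second is February 14.
1 October 2021 is a Friday, so the first Sunday is October 3.
At the standard offset (UTC+08:00), 03:00 UTC + 8h = 11:00 Zelek Territory standard time.
Daylight saving runs 14 February – 3 October; the standard-time date in Zelek Territory, April 23, 2021, is inside that window, so Zelek Territory is at UTC+09:00.
03:00 UTC + 9h = 12:00 Zelek Territory.

12:00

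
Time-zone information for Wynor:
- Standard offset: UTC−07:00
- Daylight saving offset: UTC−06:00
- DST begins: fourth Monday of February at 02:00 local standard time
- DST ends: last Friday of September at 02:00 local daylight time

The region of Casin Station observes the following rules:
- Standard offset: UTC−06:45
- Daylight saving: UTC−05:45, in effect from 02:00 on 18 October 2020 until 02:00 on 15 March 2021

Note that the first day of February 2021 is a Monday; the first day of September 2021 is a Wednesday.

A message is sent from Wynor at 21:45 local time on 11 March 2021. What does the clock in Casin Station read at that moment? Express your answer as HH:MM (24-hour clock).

22:00

1 February 2021 is a Monday, so the first Monday is February 1 and the fourth is February 22.
1 September 2021 is a Wednesday, so Fridays fall on 3, 10, 17, 24; the last is September 24.
Daylight saving runs 22 February – 24 September; 11 March 2021 is inside that window, so Wynor is at UTC−06:00.
21:45 Wynor + 6h = 03:45 UTC (rolling into the next day, 12 March 2021).
At the standard offset (UTC−06:45), 03:45 UTC − 6h45m = 21:00 Casin Station standard time (rolling into the previous day, 11 March 2021).
Daylight saving runs 18 October 2020 – 15 March 2021; the standard-time date in Casin Station, 11 March 2021, is inside that window, so Casin Station is at UTC−05:45.
03:45 UTC − 5h45m = 22:00 Casin Station (rolling into the previous day, 11 March 2021).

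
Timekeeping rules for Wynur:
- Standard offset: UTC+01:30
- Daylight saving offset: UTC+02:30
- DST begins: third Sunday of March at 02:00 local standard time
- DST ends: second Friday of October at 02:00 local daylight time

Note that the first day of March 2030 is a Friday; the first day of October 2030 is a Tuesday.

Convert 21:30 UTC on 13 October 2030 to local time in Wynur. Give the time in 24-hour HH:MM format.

1 March 2030 is a Friday, so the first Sunday is March 3 and the third is March 17.
1 October 2030 is a Tuesday, so the first Friday is October 4 and the second is October 11.
At the standard offset (UTC+01:30), 21:30 UTC + 1h30m = 23:00 Wynur standard time.
The standard-time date in Wynur, 13 October 2030, does not fall between 17 March and 11 October, so daylight saving is not in effect and Wynur is at UTC+01:30.
21:30 UTC + 1h30m = 23:00 local.

23:00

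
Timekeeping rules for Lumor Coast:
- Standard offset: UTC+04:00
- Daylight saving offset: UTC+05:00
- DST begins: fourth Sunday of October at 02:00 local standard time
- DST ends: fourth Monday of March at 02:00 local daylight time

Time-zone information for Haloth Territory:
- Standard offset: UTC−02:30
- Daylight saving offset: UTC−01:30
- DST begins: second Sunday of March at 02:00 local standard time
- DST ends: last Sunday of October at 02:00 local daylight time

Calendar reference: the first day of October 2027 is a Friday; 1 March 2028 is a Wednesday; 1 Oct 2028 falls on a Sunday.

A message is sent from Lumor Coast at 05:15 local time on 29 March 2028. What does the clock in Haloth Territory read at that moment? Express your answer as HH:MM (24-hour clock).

1 October 2027 is a Friday, so the first Sunday is October 3 and the fourth is October 24.
1 March 2028 is a Wednesday, so the first Monday is March 6 and the fourth is March 27.
Daylight saving runs 24 October 2027 – 27 March 2028; 29 March 2028 is outside that window, so Lumor Coast is on standard time at UTC+04:00.
05:15 Lumor Coast − 4h = 01:15 UTC.
1 March 2028 is a Wednesday, so the first Sunday is March 5 and the second is March 12.
1 October 2028 is a Sunday, so Sundays fall on 1, 8, 15, 22, 29; the last is October 29.
At the standard offset (UTC−02:30), 01:15 UTC − 2h30m = 22:45 Haloth Territory standard time (rolling into the previous day, 28 March 2028).
The standard-time date in Haloth Territory, 28 March 2028, lies within the daylight-saving period (12 March – 29 October), so Haloth Territory is on daylight time, UTC−01:30.
01:15 UTC − 1h30m = 23:45 Haloth Territory (rolling into the previous day, 28 March 2028).

23:45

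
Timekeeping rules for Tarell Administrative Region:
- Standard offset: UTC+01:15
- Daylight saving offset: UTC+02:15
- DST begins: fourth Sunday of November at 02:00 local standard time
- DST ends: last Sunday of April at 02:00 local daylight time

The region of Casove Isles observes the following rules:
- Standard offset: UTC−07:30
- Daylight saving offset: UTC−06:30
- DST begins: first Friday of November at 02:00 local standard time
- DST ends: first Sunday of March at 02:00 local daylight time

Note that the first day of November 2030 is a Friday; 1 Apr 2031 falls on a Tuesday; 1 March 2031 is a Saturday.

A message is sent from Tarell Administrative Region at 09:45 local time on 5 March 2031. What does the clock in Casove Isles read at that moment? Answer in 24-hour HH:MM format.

1 November 2030 is a Friday, so the first Sunday is November 3 and the fourth is November 24.
1 April 2031 is a Tuesday, so Sundays fall on 6, 13, 20, 27; the last is April 27.
5 March 2031 lies within the daylight-saving period (24 November 2030 – 27 April 2031), so Tarell Administrative Region is on daylight time, UTC+02:15.
09:45 Tarell Administrative Region − 2h15m = 07:30 UTC.
1 November 2030 is a Friday, so the first Friday is November 1.
1 March 2031 is a Saturday, so the first Sunday is March 2.
At the standard offset (UTC−07:30), 07:30 UTC − 7h30m = 00:00 Casove Isles standard time.
The standard-time date in Casove Isles, 5 March 2031, is outside the daylight-saving period (1 November 2030 – 2 March 2031), so Casove Isles is on standard time, UTC−07:30.
07:30 UTC − 7h30m = 00:00 Casove Isles.

00:00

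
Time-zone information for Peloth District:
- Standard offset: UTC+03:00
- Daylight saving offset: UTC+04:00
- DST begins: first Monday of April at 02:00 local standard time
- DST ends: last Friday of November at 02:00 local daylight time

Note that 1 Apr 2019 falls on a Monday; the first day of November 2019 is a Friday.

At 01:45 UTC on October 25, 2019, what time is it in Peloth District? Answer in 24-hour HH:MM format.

05:45

1 April 2019 is a Monday, so the first Monday is April 1.
1 November 2019 is a Friday, so Fridays fall on 1, 8, 15, 22, 29; the last is November 29.
At the standard offset (UTC+03:00), 01:45 UTC + 3h = 04:45 Peloth District standard time.
Daylight saving runs 1 April – 29 November; the standard-time date in Peloth District, October 25, 2019, is inside that window, so Peloth District is at UTC+04:00.
01:45 UTC + 4h = 05:45 local.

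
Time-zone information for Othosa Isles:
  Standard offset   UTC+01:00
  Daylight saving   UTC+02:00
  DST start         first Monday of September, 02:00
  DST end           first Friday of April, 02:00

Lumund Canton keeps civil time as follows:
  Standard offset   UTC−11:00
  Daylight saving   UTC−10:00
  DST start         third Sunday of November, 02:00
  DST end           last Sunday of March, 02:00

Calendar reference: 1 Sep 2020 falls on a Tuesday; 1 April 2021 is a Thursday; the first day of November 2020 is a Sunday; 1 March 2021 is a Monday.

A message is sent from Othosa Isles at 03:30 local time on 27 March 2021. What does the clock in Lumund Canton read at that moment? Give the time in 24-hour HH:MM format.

1 September 2020 is a Tuesday, so the first Monday is September 7.
1 April 2021 is a Thursday, so the first Friday is April 2.
Daylight saving runs 7 September 2020 – 2 April 2021; 27 March 2021 is inside that window, so Othosa Isles is at UTC+02:00.
03:30 Othosa Isles − 2h = 01:30 UTC.
1 November 2020 is a Sunday, so the first Sunday is November 1 and the third is November 15.
1 March 2021 is a Monday, so Sundays fall on 7, 14, 21, 28; the last is March 28.
At the standard offset (UTC−11:00), 01:30 UTC − 11h = 14:30 Lumund Canton standard time (rolling into the previous day, 26 March 2021).
The standard-time date in Lumund Canton, 26 March 2021, falls between 15 November 2020 and 28 March 2021, so daylight saving is in effect and Lumund Canton is at UTC−10:00.
01:30 UTC − 10h = 15:30 Lumund Canton (rolling into the previous day, 26 March 2021).

15:30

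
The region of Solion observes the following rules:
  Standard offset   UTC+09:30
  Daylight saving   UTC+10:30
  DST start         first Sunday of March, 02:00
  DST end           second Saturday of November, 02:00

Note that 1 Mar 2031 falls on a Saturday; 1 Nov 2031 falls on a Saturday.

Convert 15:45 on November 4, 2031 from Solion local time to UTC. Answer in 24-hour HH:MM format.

1 March 2031 is a Saturday, so the first Sunday is March 2.
1 November 2031 is a Saturday, so the first Saturday is November 1 and the second is November 8.
November 4, 2031 lies within the daylight-saving period (2 March – 8 November), so Solion is on daylight time, UTC+10:30.
15:45 local − 10h30m = 05:15 UTC.

05:15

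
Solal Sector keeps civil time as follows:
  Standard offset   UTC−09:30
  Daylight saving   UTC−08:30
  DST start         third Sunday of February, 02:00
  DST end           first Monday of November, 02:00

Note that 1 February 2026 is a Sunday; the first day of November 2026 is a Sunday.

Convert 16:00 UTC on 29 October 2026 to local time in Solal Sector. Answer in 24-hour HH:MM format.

07:30

1 February 2026 is a Sunday, so the first Sunday is February 1 and the third is February 15.
1 November 2026 is a Sunday, so the first Monday is November 2.
At the standard offset (UTC−09:30), 16:00 UTC − 9h30m = 06:30 Solal Sector standard time.
Daylight saving runs 15 February – 2 November; the standard-time date in Solal Sector, 29 October 2026, is inside that window, so Solal Sector is at UTC−08:30.
16:00 UTC − 8h30m = 07:30 local.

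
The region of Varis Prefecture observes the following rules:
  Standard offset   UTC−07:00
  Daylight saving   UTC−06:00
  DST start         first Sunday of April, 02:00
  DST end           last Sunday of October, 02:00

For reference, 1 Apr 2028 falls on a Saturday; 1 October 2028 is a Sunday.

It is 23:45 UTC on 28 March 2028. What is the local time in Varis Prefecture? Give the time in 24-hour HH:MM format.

16:45

1 April 2028 is a Saturday, so the first Sunday is April 2.
1 October 2028 is a Sunday, so Sundays fall on 1, 8, 15, 22, 29; the last is October 29.
At the standard offset (UTC−07:00), 23:45 UTC − 7h = 16:45 Varis Prefecture standard time.
The standard-time date in Varis Prefecture, 28 March 2028, is outside the daylight-saving period (2 April – 29 October), so Varis Prefecture is on standard time, UTC−07:00.
23:45 UTC − 7h = 16:45 local.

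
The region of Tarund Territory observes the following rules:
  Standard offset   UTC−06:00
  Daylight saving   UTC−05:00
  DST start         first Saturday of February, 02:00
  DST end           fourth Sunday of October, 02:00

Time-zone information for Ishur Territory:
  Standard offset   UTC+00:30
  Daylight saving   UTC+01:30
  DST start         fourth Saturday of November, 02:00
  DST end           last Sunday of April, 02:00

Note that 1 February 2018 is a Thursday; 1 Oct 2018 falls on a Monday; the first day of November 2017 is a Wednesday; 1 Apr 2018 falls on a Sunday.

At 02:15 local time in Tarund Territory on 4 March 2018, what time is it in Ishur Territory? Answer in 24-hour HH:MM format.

1 February 2018 is a Thursday, so the first Saturday is February 3.
1 October 2018 is a Monday, so the first Sunday is October 7 and the fourth is October 28.
4 March 2018 falls between 3 February and 28 October, so daylight saving is in effect and Tarund Territory is at UTC−05:00.
02:15 Tarund Territory + 5h = 07:15 UTC.
1 November 2017 is a Wednesday, so the first Saturday is November 4 and the fourth is November 25.
1 April 2018 is a Sunday, so Sundays fall on 1, 8, 15, 22, 29; the last is April 29.
At the standard offset (UTC+00:30), 07:15 UTC + 0h30m = 07:45 Ishur Territory standard time.
The standard-time date in Ishur Territory, 4 March 2018, falls between 25 November 2017 and 29 April 2018, so daylight saving is in effect and Ishur Territory is at UTC+01:30.
07:15 UTC + 1h30m = 08:45 Ishur Territory.

08:45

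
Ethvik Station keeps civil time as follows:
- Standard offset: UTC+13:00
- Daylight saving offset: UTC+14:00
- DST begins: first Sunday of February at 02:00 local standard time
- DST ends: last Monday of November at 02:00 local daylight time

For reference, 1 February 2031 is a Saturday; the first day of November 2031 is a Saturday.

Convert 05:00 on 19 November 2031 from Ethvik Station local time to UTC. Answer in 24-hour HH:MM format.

1 February 2031 is a Saturday, so the first Sunday is February 2.
1 November 2031 is a Saturday, so Mondays fall on 3, 10, 17, 24; the last is November 24.
19 November 2031 lies within the daylight-saving period (2 February – 24 November), so Ethvik Station is on daylight time, UTC+14:00.
05:00 local − 14h = 15:00 UTC (rolling into the previous day, 18 November 2031).

15:00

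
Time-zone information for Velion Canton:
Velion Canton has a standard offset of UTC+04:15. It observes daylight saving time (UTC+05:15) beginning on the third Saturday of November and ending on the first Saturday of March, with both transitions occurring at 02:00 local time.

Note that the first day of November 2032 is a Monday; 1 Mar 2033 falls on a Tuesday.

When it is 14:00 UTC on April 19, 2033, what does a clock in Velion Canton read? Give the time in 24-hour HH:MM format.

18:15

1 November 2032 is a Monday, so the first Saturday is November 6 and the third is November 20.
1 March 2033 is a Tuesday, so the first Saturday is March 5.
At the standard offset (UTC+04:15), 14:00 UTC + 4h15m = 18:15 Velion Canton standard time.
Daylight saving runs 20 November 2032 – 5 March 2033; the standard-time date in Velion Canton, April 19, 2033, is outside that window, so Velion Canton is on standard time at UTC+04:15.
14:00 UTC + 4h15m = 18:15 local.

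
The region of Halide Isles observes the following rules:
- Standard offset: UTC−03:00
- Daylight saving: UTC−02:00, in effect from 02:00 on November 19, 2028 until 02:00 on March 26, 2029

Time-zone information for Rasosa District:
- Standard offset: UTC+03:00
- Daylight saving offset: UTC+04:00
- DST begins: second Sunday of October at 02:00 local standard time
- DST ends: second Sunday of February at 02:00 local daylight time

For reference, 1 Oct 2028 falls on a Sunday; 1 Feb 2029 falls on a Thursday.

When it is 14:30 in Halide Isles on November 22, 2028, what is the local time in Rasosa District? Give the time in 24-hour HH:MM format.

20:30

November 22, 2028 falls between 19 November 2028 and 26 March 2029, so daylight saving is in effect and Halide Isles is at UTC−02:00.
14:30 Halide Isles + 2h = 16:30 UTC.
1 October 2028 is a Sunday, so the first Sunday is October 1 and the second is October 8.
1 February 2029 is a Thursday, so the first Sunday is February 4 and the second is February 11.
At the standard offset (UTC+03:00), 16:30 UTC + 3h = 19:30 Rasosa District standard time.
The standard-time date in Rasosa District, November 22, 2028, falls between 8 October 2028 and 11 February 2029, so daylight saving is in effect and Rasosa District is at UTC+04:00.
16:30 UTC + 4h = 20:30 Rasosa District.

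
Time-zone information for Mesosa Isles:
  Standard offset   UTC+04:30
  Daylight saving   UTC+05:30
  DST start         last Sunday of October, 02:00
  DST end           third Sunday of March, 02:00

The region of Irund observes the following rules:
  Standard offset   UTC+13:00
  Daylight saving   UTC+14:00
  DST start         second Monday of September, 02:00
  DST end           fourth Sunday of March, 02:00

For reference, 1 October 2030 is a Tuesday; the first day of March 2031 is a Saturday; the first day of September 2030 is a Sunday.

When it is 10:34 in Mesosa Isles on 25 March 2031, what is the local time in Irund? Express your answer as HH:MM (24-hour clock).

1 October 2030 is a Tuesday, so Sundays fall on 6, 13, 20, 27; the last is October 27.
1 March 2031 is a Saturday, so the first Sunday is March 2 and the third is March 16.
25 March 2031 is outside the daylight-saving period (27 October 2030 – 16 March 2031), so Mesosa Isles is on standard time, UTC+04:30.
10:34 Mesosa Isles − 4h30m = 06:04 UTC.
1 September 2030 is a Sunday, so the first Monday is September 2 and the second is September 9.
1 March 2031 is a Saturday, so the first Sunday is March 2 and the fourth is March 23.
At the standard offset (UTC+13:00), 06:04 UTC + 13h = 19:04 Irund standard time.
The standard-time date in Irund, 25 March 2031, does not fall between 9 September 2030 and 23 March 2031, so daylight saving is not in effect and Irund is at UTC+13:00.
06:04 UTC + 13h = 19:04 Irund.

19:04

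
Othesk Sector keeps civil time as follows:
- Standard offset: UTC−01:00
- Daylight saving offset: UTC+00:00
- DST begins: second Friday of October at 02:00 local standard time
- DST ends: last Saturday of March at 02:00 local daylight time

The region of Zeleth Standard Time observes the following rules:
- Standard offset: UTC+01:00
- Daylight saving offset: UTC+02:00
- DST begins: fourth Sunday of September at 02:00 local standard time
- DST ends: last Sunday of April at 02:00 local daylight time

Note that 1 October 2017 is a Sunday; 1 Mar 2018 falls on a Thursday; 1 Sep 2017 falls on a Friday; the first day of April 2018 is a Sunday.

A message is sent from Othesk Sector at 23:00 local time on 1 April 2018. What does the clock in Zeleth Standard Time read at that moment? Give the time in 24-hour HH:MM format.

02:00

1 October 2017 is a Sunday, so the first Friday is October 6 and the second is October 13.
1 March 2018 is a Thursday, so Saturdays fall on 3, 10, 17, 24, 31; the last is March 31.
1 April 2018 does not fall between 13 October 2017 and 31 March 2018, so daylight saving is not in effect and Othesk Sector is at UTC−01:00.
23:00 Othesk Sector + 1h = 00:00 UTC (rolling into the next day, 2 April 2018).
1 September 2017 is a Friday, so the first Sunday is September 3 and the fourth is September 24.
1 April 2018 is a Sunday, so Sundays fall on 1, 8, 15, 22, 29; the last is April 29.
At the standard offset (UTC+01:00), 00:00 UTC + 1h = 01:00 Zeleth Standard Time standard time.
The standard-time date in Zeleth Standard Time, 2 April 2018, lies within the daylight-saving period (24 September 2017 – 29 April 2018), so Zeleth Standard Time is on daylight time, UTC+02:00.
00:00 UTC + 2h = 02:00 Zeleth Standard Time.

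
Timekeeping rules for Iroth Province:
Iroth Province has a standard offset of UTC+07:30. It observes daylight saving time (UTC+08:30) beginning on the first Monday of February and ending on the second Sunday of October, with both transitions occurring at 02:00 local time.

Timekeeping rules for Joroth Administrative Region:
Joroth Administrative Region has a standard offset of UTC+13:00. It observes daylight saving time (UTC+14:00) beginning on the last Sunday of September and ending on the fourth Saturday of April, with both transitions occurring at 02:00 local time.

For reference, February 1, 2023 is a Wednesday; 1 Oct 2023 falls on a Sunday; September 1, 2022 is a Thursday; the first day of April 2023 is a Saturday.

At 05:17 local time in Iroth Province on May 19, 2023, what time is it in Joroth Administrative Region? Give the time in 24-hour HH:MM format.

09:47

1 February 2023 is a Wednesday, so the first Monday is February 6.
1 October 2023 is a Sunday, so the first Sunday is October 1 and the second is October 8.
May 19, 2023 falls between 6 February and 8 October, so daylight saving is in effect and Iroth Province is at UTC+08:30.
05:17 Iroth Province − 8h30m = 20:47 UTC (rolling into the previous day, 18 May 2023).
1 September 2022 is a Thursday, so Sundays fall on 4, 11, 18, 25; the last is September 25.
1 April 2023 is a Saturday, so the first Saturday is April 1 and the fourth is April 22.
At the standard offset (UTC+13:00), 20:47 UTC + 13h = 09:47 Joroth Administrative Region standard time (rolling into the next day, 19 May 2023).
The standard-time date in Joroth Administrative Region, May 19, 2023, is outside the daylight-saving period (25 September 2022 – 22 April 2023), so Joroth Administrative Region is on standard time, UTC+13:00.
20:47 UTC + 13h = 09:47 Joroth Administrative Region (rolling into the next day, 19 May 2023).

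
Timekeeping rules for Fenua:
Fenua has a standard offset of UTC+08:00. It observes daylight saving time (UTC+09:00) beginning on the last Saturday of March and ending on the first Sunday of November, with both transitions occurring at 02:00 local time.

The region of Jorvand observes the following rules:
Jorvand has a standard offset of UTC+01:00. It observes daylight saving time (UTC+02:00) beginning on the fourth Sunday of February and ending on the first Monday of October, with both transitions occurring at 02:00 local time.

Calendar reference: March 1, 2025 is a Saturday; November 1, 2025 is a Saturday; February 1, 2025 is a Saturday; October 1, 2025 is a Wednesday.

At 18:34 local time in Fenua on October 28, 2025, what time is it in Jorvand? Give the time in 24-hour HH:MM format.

10:34

1 March 2025 is a Saturday, so Saturdays fall on 1, 8, 15, 22, 29; the last is March 29.
1 November 2025 is a Saturday, so the first Sunday is November 2.
October 28, 2025 falls between 29 March and 2 November, so daylight saving is in effect and Fenua is at UTC+09:00.
18:34 Fenua − 9h = 09:34 UTC.
1 February 2025 is a Saturday, so the first Sunday is February 2 and the fourth is February 23.
1 October 2025 is a Wednesday, so the first Monday is October 6.
At the standard offset (UTC+01:00), 09:34 UTC + 1h = 10:34 Jorvand standard time.
Daylight saving runs 23 February – 6 October; the standard-time date in Jorvand, October 28, 2025, is outside that window, so Jorvand is on standard time at UTC+01:00.
09:34 UTC + 1h = 10:34 Jorvand.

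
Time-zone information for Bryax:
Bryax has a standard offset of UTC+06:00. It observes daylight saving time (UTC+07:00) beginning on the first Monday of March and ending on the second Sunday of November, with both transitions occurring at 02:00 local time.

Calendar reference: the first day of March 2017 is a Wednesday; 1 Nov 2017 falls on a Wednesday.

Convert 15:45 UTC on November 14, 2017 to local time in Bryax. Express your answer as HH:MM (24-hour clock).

1 March 2017 is a Wednesday, so the first Monday is March 6.
1 November 2017 is a Wednesday, so the first Sunday is November 5 and the second is November 12.
At the standard offset (UTC+06:00), 15:45 UTC + 6h = 21:45 Bryax standard time.
The standard-time date in Bryax, November 14, 2017, is outside the daylight-saving period (6 March – 12 November), so Bryax is on standard time, UTC+06:00.
15:45 UTC + 6h = 21:45 local.

21:45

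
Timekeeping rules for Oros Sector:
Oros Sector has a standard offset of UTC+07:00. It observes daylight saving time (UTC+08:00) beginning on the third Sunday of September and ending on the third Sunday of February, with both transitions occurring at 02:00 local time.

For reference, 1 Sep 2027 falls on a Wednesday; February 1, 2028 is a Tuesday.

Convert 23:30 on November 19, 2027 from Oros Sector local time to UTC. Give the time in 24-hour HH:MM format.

15:30

1 September 2027 is a Wednesday, so the first Sunday is September 5 and the third is September 19.
1 February 2028 is a Tuesday, so the first Sunday is February 6 and the third is February 20.
November 19, 2027 falls between 19 September 2027 and 20 February 2028, so daylight saving is in effect and Oros Sector is at UTC+08:00.
23:30 local − 8h = 15:30 UTC.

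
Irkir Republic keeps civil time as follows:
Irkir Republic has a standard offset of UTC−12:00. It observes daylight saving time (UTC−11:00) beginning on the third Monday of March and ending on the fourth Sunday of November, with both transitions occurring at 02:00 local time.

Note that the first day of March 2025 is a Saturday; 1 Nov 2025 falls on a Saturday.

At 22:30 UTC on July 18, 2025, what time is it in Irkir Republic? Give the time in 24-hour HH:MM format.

11:30

1 March 2025 is a Saturday, so the first Monday is March 3 and the third is March 17.
1 November 2025 is a Saturday, so the first Sunday is November 2 and the fourth is November 23.
At the standard offset (UTC−12:00), 22:30 UTC − 12h = 10:30 Irkir Republic standard time.
The standard-time date in Irkir Republic, July 18, 2025, lies within the daylight-saving period (17 March – 23 November), so Irkir Republic is on daylight time, UTC−11:00.
22:30 UTC − 11h = 11:30 local.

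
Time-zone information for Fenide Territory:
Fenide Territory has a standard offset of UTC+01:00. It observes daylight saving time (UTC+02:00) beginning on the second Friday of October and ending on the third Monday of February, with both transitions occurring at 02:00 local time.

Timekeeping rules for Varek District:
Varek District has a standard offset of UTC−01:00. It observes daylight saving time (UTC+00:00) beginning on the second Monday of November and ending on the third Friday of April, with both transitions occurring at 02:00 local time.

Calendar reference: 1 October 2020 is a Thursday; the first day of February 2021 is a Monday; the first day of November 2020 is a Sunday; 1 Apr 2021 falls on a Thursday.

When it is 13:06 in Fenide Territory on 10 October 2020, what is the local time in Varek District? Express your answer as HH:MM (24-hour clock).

10:06

1 October 2020 is a Thursday, so the first Friday is October 2 and the second is October 9.
1 February 2021 is a Monday, so the first Monday is February 1 and the third is February 15.
10 October 2020 lies within the daylight-saving period (9 October 2020 – 15 February 2021), so Fenide Territory is on daylight time, UTC+02:00.
13:06 Fenide Territory − 2h = 11:06 UTC.
1 November 2020 is a Sunday, so the first Monday is November 2 and the second is November 9.
1 April 2021 is a Thursday, so the first Friday is April 2 and the third is April 16.
At the standard offset (UTC−01:00), 11:06 UTC − 1h = 10:06 Varek District standard time.
The standard-time date in Varek District, 10 October 2020, is outside the daylight-saving period (9 November 2020 – 16 April 2021), so Varek District is on standard time, UTC−01:00.
11:06 UTC − 1h = 10:06 Varek District.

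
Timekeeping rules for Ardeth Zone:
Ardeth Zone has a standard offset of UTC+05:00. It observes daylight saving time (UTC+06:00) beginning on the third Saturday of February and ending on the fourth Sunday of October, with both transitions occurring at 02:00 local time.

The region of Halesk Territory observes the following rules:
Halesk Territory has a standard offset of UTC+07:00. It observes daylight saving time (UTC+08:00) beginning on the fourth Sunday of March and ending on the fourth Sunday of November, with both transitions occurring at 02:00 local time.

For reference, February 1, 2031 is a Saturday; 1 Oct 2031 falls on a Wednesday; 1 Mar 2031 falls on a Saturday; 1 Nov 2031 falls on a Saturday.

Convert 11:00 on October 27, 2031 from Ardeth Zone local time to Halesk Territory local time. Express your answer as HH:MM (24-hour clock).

14:00

1 February 2031 is a Saturday, so the first Saturday is February 1 and the third is February 15.
1 October 2031 is a Wednesday, so the first Sunday is October 5 and the fourth is October 26.
Daylight saving runs 15 February – 26 October; October 27, 2031 is outside that window, so Ardeth Zone is on standard time at UTC+05:00.
11:00 Ardeth Zone − 5h = 06:00 UTC.
1 March 2031 is a Saturday, so the first Sunday is March 2 and the fourth is March 23.
1 November 2031 is a Saturday, so the first Sunday is November 2 and the fourth is November 23.
At the standard offset (UTC+07:00), 06:00 UTC + 7h = 13:00 Halesk Territory standard time.
Daylight saving runs 23 March – 23 November; the standard-time date in Halesk Territory, October 27, 2031, is inside that window, so Halesk Territory is at UTC+08:00.
06:00 UTC + 8h = 14:00 Halesk Territory.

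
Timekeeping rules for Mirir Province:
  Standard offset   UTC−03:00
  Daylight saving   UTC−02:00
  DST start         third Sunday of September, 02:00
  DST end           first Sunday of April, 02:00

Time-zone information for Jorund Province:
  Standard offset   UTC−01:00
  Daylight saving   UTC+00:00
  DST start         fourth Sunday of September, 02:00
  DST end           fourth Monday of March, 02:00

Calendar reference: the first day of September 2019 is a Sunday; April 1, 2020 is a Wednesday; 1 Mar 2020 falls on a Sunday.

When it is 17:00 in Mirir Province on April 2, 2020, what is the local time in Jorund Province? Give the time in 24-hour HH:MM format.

1 September 2019 is a Sunday, so the first Sunday is September 1 and the third is September 15.
1 April 2020 is a Wednesday, so the first Sunday is April 5.
Daylight saving runs 15 September 2019 – 5 April 2020; April 2, 2020 is inside that window, so Mirir Province is at UTC−02:00.
17:00 Mirir Province + 2h = 19:00 UTC.
1 September 2019 is a Sunday, so the first Sunday is September 1 and the fourth is September 22.
1 March 2020 is a Sunday, so the first Monday is March 2 and the fourth is March 23.
At the standard offset (UTC−01:00), 19:00 UTC − 1h = 18:00 Jorund Province standard time.
The standard-time date in Jorund Province, April 2, 2020, is outside the daylight-saving period (22 September 2019 – 23 March 2020), so Jorund Province is on standard time, UTC−01:00.
19:00 UTC − 1h = 18:00 Jorund Province.

18:00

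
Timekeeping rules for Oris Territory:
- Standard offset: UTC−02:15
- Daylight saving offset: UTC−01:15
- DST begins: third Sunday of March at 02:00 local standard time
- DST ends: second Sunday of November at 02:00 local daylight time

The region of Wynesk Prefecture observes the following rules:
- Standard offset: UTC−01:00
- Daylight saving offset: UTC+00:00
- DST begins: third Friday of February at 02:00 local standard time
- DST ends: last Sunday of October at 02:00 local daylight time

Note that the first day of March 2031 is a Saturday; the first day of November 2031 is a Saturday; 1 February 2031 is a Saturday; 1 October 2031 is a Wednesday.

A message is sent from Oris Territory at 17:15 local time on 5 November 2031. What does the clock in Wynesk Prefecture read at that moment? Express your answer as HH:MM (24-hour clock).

17:30

1 March 2031 is a Saturday, so the first Sunday is March 2 and the third is March 16.
1 November 2031 is a Saturday, so the first Sunday is November 2 and the second is November 9.
Daylight saving runs 16 March – 9 November; 5 November 2031 is inside that window, so Oris Territory is at UTC−01:15.
17:15 Oris Territory + 1h15m = 18:30 UTC.
1 February 2031 is a Saturday, so the first Friday is February 7 and the third is February 21.
1 October 2031 is a Wednesday, so Sundays fall on 5, 12, 19, 26; the last is October 26.
At the standard offset (UTC−01:00), 18:30 UTC − 1h = 17:30 Wynesk Prefecture standard time.
Daylight saving runs 21 February – 26 October; the standard-time date in Wynesk Prefecture, 5 November 2031, is outside that window, so Wynesk Prefecture is on standard time at UTC−01:00.
18:30 UTC − 1h = 17:30 Wynesk Prefecture.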